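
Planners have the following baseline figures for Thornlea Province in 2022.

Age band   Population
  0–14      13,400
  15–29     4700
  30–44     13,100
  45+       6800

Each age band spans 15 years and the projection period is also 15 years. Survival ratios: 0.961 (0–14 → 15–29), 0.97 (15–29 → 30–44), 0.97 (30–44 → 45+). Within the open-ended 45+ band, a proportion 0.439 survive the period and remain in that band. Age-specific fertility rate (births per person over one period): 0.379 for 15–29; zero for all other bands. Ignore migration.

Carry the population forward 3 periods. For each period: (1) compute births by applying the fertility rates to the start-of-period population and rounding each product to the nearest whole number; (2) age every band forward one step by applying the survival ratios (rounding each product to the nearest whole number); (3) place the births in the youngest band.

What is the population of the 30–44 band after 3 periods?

1661

Call the bands 1 to 4, youngest first.
Period 1:
Births: 4700 * 0.379 = 1781
Band 2: 13400 * 0.961 = 12877
Band 3: 4700 * 0.97 = 4559
Band 4: 13100 * 0.97 + 6800 * 0.439 = 12707 + 2985 = 15692
Population now: 0–14=1781, 15–29=12877, 30–44=4559, 45+=15692
Period 2:
Births: 12877 * 0.379 = 4880
Band 2: 1781 * 0.961 = 1712
Band 3: 12877 * 0.97 = 12491
Band 4: 4559 * 0.97 + 15692 * 0.439 = 4422 + 6889 = 11311
Population now: 0–14=4880, 15–29=1712, 30–44=12491, 45+=11311
Period 3:
Births: 1712 * 0.379 = 649
Band 2: 4880 * 0.961 = 4690
Band 3: 1712 * 0.97 = 1661
Band 4: 12491 * 0.97 + 11311 * 0.439 = 12116 + 4966 = 17082
Population now: 0–14=649, 15–29=4690, 30–44=1661, 45+=17082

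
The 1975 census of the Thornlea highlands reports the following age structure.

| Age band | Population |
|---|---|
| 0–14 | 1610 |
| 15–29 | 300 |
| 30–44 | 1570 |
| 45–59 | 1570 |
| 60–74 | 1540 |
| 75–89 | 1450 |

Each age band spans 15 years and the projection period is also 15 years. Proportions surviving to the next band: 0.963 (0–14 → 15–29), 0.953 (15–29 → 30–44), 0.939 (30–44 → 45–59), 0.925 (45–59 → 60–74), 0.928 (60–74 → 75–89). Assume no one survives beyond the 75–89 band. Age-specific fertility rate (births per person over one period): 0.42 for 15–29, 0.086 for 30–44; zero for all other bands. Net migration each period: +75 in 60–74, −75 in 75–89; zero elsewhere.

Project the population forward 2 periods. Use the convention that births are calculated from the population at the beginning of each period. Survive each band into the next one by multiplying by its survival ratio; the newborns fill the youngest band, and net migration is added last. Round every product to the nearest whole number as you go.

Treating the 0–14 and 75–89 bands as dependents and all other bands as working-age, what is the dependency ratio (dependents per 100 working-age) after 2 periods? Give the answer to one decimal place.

Call the bands 1 to 6, youngest first.
After projecting period 1:
Births: 300 × 0.42 = 126  |  1570 × 0.086 = 135 → 261
Band 2: 1610 × 0.963 = 1550
Band 3: 300 × 0.953 = 286
Band 4: 1570 × 0.939 = 1474
Band 5: 1570 × 0.925 = 1452
Band 6: 1540 × 0.928 = 1429
Net migration: Band 5 + 75 → 1527; Band 6 − 75 → 1354
Giving 261 / 1550 / 286 / 1474 / 1527 / 1354.
After projecting period 2:
Births: 1550 × 0.42 = 651  |  286 × 0.086 = 25 → 676
Band 2: 261 × 0.963 = 251
Band 3: 1550 × 0.953 = 1477
Band 4: 286 × 0.939 = 269
Band 5: 1474 × 0.925 = 1363
Band 6: 1527 × 0.928 = 1417
Net migration: Band 5 + 75 → 1438; Band 6 − 75 → 1342
Giving 676 / 251 / 1477 / 269 / 1438 / 1342.
Dependents (band 0–14 + band 75–89) = 676 + 1342 = 2018; working-age = 3435; ratio = 2018/3435 × 100 = 58.7

58.7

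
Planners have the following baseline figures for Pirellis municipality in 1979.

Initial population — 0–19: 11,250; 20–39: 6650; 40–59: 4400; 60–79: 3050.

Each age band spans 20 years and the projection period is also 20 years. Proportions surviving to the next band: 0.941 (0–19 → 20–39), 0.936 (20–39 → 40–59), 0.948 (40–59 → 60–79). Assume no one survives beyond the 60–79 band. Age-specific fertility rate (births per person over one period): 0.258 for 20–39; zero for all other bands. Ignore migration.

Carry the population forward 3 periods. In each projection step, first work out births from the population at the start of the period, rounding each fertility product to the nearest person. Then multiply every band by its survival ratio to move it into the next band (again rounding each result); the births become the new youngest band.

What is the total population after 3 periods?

13892

[period 1]
Births: 6650 * 0.258 = 1716
20–39: 11250 * 0.941 = 10586
40–59: 6650 * 0.936 = 6224
60–79: 4400 * 0.948 = 4171
→ [1716, 10586, 6224, 4171]
[period 2]
Births: 10586 * 0.258 = 2731
20–39: 1716 * 0.941 = 1615
40–59: 10586 * 0.936 = 9908
60–79: 6224 * 0.948 = 5900
→ [2731, 1615, 9908, 5900]
[period 3]
Births: 1615 * 0.258 = 417
20–39: 2731 * 0.941 = 2570
40–59: 1615 * 0.936 = 1512
60–79: 9908 * 0.948 = 9393
→ [417, 2570, 1512, 9393]
Total after period 3: 417 + 2570 + 1512 + 9393 = 13892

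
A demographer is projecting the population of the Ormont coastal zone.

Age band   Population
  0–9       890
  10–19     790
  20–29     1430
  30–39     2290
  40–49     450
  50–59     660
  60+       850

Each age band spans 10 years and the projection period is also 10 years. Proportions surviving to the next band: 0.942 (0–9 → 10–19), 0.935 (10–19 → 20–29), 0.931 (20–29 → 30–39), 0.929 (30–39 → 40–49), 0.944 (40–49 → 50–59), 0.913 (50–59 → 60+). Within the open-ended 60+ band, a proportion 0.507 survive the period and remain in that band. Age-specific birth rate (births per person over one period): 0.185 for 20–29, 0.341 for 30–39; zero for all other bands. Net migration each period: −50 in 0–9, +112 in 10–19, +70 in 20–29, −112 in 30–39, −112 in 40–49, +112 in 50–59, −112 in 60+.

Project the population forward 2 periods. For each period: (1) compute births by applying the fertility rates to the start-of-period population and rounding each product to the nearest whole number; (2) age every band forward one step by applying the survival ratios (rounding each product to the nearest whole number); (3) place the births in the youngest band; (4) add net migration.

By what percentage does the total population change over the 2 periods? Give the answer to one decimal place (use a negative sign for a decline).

After projecting period 1:
Births: 1430 × 0.185 = 265  |  2290 × 0.341 = 781 ⇒ total 1046
10–19: 890 × 0.942 = 838
20–29: 790 × 0.935 = 739
30–39: 1430 × 0.931 = 1331
40–49: 2290 × 0.929 = 2127
50–59: 450 × 0.944 = 425
60+: 660 × 0.913 + 850 × 0.507 = 603 + 431 = 1034
Net migration: 0–9 − 50 → 996; 10–19 + 112 → 950; 20–29 + 70 → 809; 30–39 − 112 → 1219; 40–49 − 112 → 2015; 50–59 + 112 → 537; 60+ − 112 → 922
End of period: [996, 950, 809, 1219, 2015, 537, 922]
After projecting period 2:
Births: 809 × 0.185 = 150  |  1219 × 0.341 = 416 ⇒ total 566
10–19: 996 × 0.942 = 938
20–29: 950 × 0.935 = 888
30–39: 809 × 0.931 = 753
40–49: 1219 × 0.929 = 1132
50–59: 2015 × 0.944 = 1902
60+: 537 × 0.913 + 922 × 0.507 = 490 + 467 = 957
Net migration: 0–9 − 50 → 516; 10–19 + 112 → 1050; 20–29 + 70 → 958; 30–39 − 112 → 641; 40–49 − 112 → 1020; 50–59 + 112 → 2014; 60+ − 112 → 845
End of period: [516, 1050, 958, 641, 1020, 2014, 845]
Total: 7360 → 7044; change = -316; percentage change = -4.3%

-4.3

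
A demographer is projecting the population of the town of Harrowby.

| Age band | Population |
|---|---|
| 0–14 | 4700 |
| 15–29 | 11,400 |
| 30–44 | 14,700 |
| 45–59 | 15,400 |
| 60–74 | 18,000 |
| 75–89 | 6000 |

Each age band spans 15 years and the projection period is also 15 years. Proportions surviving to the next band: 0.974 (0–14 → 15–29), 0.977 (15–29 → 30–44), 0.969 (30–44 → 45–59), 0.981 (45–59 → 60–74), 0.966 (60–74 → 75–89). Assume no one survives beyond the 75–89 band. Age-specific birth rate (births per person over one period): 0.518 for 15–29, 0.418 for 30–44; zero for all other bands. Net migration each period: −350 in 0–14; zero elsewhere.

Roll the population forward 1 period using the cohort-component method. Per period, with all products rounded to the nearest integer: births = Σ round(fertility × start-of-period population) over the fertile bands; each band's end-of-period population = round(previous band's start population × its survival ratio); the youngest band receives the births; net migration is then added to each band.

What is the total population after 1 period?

Call the groups 1 to 6, youngest first.
After projecting period 1:
Births: 11400 × 0.518 = 5905 ; 14700 × 0.418 = 6145 → 12050
Group 2: 4700 × 0.974 = 4578
Group 3: 11400 × 0.977 = 11138
Group 4: 14700 × 0.969 = 14244
Group 5: 15400 × 0.981 = 15107
Group 6: 18000 × 0.966 = 17388
Net migration: Group 1 − 350 → 11700
Giving 11700 / 4578 / 11138 / 14244 / 15107 / 17388.
Total after period 1: 11700 + 4578 + 11138 + 14244 + 15107 + 17388 = 74155

74155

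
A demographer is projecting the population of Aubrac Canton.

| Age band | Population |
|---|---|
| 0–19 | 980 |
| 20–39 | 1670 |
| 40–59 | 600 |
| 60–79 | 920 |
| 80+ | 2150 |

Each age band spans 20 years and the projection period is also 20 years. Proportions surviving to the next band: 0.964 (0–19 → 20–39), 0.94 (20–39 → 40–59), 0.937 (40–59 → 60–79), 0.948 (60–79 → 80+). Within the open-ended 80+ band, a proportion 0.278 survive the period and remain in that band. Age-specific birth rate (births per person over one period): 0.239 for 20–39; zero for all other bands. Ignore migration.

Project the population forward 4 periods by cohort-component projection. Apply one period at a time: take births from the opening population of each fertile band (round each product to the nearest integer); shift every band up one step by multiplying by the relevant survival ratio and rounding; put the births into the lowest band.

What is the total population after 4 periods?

1935

— Period 1 —
Births: 1670 * 0.239 = 399
20–39: 980 * 0.964 = 945
40–59: 1670 * 0.94 = 1570
60–79: 600 * 0.937 = 562
80+: 920 * 0.948 + 2150 * 0.278 = 872 + 598 = 1470
End of period: [399, 945, 1570, 562, 1470]
— Period 2 —
Births: 945 * 0.239 = 226
20–39: 399 * 0.964 = 385
40–59: 945 * 0.94 = 888
60–79: 1570 * 0.937 = 1471
80+: 562 * 0.948 + 1470 * 0.278 = 533 + 409 = 942
End of period: [226, 385, 888, 1471, 942]
— Period 3 —
Births: 385 * 0.239 = 92
20–39: 226 * 0.964 = 218
40–59: 385 * 0.94 = 362
60–79: 888 * 0.937 = 832
80+: 1471 * 0.948 + 942 * 0.278 = 1395 + 262 = 1657
End of period: [92, 218, 362, 832, 1657]
— Period 4 —
Births: 218 * 0.239 = 52
20–39: 92 * 0.964 = 89
40–59: 218 * 0.94 = 205
60–79: 362 * 0.937 = 339
80+: 832 * 0.948 + 1657 * 0.278 = 789 + 461 = 1250
End of period: [52, 89, 205, 339, 1250]
Total after period 4: 52 + 89 + 205 + 339 + 1250 = 1935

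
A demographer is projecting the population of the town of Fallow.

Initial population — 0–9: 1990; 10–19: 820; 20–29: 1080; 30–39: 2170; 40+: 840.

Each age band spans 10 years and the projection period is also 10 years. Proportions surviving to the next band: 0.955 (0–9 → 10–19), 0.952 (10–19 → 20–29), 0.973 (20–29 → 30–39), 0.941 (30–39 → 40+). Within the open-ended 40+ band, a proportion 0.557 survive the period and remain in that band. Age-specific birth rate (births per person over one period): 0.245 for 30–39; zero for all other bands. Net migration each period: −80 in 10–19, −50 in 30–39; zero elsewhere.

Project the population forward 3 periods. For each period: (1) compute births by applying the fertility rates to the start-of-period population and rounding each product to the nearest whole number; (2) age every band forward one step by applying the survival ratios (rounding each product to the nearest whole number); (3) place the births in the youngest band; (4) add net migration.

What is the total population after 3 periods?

Let group 1 be 0–9 through group 5 = 40+.
Period 1.
Births: 2170 * 0.245 = 532
Group 2: 1990 * 0.955 = 1900
Group 3: 820 * 0.952 = 781
Group 4: 1080 * 0.973 = 1051
Group 5: 2170 * 0.941 + 840 * 0.557 = 2042 + 468 = 2510
Net migration: Group 2 − 80 → 1820; Group 4 − 50 → 1001
Giving 532 / 1820 / 781 / 1001 / 2510.
Period 2.
Births: 1001 * 0.245 = 245
Group 2: 532 * 0.955 = 508
Group 3: 1820 * 0.952 = 1733
Group 4: 781 * 0.973 = 760
Group 5: 1001 * 0.941 + 2510 * 0.557 = 942 + 1398 = 2340
Net migration: Group 2 − 80 → 428; Group 4 − 50 → 710
Giving 245 / 428 / 1733 / 710 / 2340.
Period 3.
Births: 710 * 0.245 = 174
Group 2: 245 * 0.955 = 234
Group 3: 428 * 0.952 = 407
Group 4: 1733 * 0.973 = 1686
Group 5: 710 * 0.941 + 2340 * 0.557 = 668 + 1303 = 1971
Net migration: Group 2 − 80 → 154; Group 4 − 50 → 1636
Giving 174 / 154 / 407 / 1636 / 1971.
Total after period 3: 174 + 154 + 407 + 1636 + 1971 = 4342

4342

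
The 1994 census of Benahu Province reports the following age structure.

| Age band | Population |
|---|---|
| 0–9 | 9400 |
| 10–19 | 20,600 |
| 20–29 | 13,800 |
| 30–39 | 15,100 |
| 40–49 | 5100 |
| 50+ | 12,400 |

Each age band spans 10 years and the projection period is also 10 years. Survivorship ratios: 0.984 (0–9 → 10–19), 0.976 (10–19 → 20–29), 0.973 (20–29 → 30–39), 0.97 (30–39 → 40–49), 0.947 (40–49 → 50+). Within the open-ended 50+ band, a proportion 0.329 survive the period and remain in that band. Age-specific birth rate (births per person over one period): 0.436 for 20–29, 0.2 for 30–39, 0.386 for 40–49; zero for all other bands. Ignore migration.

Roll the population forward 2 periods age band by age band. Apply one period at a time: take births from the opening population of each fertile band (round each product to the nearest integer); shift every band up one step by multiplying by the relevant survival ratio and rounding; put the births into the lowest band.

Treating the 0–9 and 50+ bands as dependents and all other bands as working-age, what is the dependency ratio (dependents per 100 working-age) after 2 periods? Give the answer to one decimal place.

64.7

After projecting period 1:
Births: 13800 × 0.436 = 6017 ; 15100 × 0.2 = 3020 ; 5100 × 0.386 = 1969 ⇒ total 11006
10–19: 9400 × 0.984 = 9250
20–29: 20600 × 0.976 = 20106
30–39: 13800 × 0.973 = 13427
40–49: 15100 × 0.97 = 14647
50+: 5100 × 0.947 + 12400 × 0.329 = 4830 + 4080 = 8910
Giving 11006 / 9250 / 20106 / 13427 / 14647 / 8910.
After projecting period 2:
Births: 20106 × 0.436 = 8766 ; 13427 × 0.2 = 2685 ; 14647 × 0.386 = 5654 ⇒ total 17105
10–19: 11006 × 0.984 = 10830
20–29: 9250 × 0.976 = 9028
30–39: 20106 × 0.973 = 19563
40–49: 13427 × 0.97 = 13024
50+: 14647 × 0.947 + 8910 × 0.329 = 13871 + 2931 = 16802
Giving 17105 / 10830 / 9028 / 19563 / 13024 / 16802.
Dependents (band 0–9 + band 50+) = 17105 + 16802 = 33907; working-age = 52445; ratio = 33907/52445 × 100 = 64.7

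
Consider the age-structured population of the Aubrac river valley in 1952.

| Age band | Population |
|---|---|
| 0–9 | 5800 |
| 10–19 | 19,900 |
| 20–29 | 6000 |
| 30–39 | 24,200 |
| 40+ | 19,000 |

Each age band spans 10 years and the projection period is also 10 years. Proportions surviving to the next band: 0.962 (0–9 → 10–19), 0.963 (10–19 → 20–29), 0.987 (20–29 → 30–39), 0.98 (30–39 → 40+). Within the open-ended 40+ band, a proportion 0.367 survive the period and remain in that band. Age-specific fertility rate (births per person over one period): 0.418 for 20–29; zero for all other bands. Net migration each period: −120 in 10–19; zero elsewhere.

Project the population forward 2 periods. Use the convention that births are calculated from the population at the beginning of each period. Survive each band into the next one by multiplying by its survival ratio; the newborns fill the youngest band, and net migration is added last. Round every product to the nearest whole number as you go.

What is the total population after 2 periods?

(Groups numbered youngest = 1 to oldest = 5.)
Period 1:
Births: 6000 × 0.418 = 2508
Group 2: 5800 × 0.962 = 5580
Group 3: 19900 × 0.963 = 19164
Group 4: 6000 × 0.987 = 5922
Group 5: 24200 × 0.98 + 19000 × 0.367 = 23716 + 6973 = 30689
Net migration: Group 2 − 120 → 5460
→ [2508, 5460, 19164, 5922, 30689]
Period 2:
Births: 19164 × 0.418 = 8011
Group 2: 2508 × 0.962 = 2413
Group 3: 5460 × 0.963 = 5258
Group 4: 19164 × 0.987 = 18915
Group 5: 5922 × 0.98 + 30689 × 0.367 = 5804 + 11263 = 17067
Net migration: Group 2 − 120 → 2293
→ [8011, 2293, 5258, 18915, 17067]
Total after period 2: 8011 + 2293 + 5258 + 18915 + 17067 = 51544

51544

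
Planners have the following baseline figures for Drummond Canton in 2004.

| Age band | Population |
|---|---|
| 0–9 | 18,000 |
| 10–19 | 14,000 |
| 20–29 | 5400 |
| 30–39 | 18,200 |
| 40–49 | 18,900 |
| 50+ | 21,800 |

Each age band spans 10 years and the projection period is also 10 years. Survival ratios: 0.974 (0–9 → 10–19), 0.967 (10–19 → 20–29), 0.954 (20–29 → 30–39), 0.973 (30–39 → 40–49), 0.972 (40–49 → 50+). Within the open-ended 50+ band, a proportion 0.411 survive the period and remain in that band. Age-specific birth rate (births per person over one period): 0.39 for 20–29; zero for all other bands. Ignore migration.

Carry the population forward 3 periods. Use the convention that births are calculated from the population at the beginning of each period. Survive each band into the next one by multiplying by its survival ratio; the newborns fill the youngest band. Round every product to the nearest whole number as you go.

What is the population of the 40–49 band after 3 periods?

12566

Period 1:
Births: 5400 × 0.39 = 2106
10–19: 18000 × 0.974 = 17532
20–29: 14000 × 0.967 = 13538
30–39: 5400 × 0.954 = 5152
40–49: 18200 × 0.973 = 17709
50+: 18900 × 0.972 + 21800 × 0.411 = 18371 + 8960 = 27331
Giving 2106 / 17532 / 13538 / 5152 / 17709 / 27331.
Period 2:
Births: 13538 × 0.39 = 5280
10–19: 2106 × 0.974 = 2051
20–29: 17532 × 0.967 = 16953
30–39: 13538 × 0.954 = 12915
40–49: 5152 × 0.973 = 5013
50+: 17709 × 0.972 + 27331 × 0.411 = 17213 + 11233 = 28446
Giving 5280 / 2051 / 16953 / 12915 / 5013 / 28446.
Period 3:
Births: 16953 × 0.39 = 6612
10–19: 5280 × 0.974 = 5143
20–29: 2051 × 0.967 = 1983
30–39: 16953 × 0.954 = 16173
40–49: 12915 × 0.973 = 12566
50+: 5013 × 0.972 + 28446 × 0.411 = 4873 + 11691 = 16564
Giving 6612 / 5143 / 1983 / 16173 / 12566 / 16564.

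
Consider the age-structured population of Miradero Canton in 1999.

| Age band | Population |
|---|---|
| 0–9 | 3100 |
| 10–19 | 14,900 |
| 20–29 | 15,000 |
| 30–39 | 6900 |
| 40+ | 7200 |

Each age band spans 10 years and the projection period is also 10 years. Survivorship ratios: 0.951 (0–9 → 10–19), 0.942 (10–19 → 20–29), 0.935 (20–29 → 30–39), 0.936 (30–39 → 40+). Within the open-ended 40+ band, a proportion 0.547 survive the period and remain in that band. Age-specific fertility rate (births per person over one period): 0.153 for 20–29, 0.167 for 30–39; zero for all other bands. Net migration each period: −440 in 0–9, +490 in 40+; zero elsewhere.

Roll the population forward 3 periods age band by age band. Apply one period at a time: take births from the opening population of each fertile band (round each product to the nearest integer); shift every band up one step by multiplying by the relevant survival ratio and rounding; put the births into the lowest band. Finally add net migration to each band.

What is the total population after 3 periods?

34799

Period 1:
Births: 15000 × 0.153 = 2295  |  6900 × 0.167 = 1152 ⇒ total 3447
10–19: 3100 × 0.951 = 2948
20–29: 14900 × 0.942 = 14036
30–39: 15000 × 0.935 = 14025
40+: 6900 × 0.936 + 7200 × 0.547 = 6458 + 3938 = 10396
Net migration: 0–9 − 440 → 3007; 40+ + 490 → 10886
Giving 3007 / 2948 / 14036 / 14025 / 10886.
Period 2:
Births: 14036 × 0.153 = 2148  |  14025 × 0.167 = 2342 ⇒ total 4490
10–19: 3007 × 0.951 = 2860
20–29: 2948 × 0.942 = 2777
30–39: 14036 × 0.935 = 13124
40+: 14025 × 0.936 + 10886 × 0.547 = 13127 + 5955 = 19082
Net migration: 0–9 − 440 → 4050; 40+ + 490 → 19572
Giving 4050 / 2860 / 2777 / 13124 / 19572.
Period 3:
Births: 2777 × 0.153 = 425  |  13124 × 0.167 = 2192 ⇒ total 2617
10–19: 4050 × 0.951 = 3852
20–29: 2860 × 0.942 = 2694
30–39: 2777 × 0.935 = 2596
40+: 13124 × 0.936 + 19572 × 0.547 = 12284 + 10706 = 22990
Net migration: 0–9 − 440 → 2177; 40+ + 490 → 23480
Giving 2177 / 3852 / 2694 / 2596 / 23480.
Total after period 3: 2177 + 3852 + 2694 + 2596 + 23480 = 34799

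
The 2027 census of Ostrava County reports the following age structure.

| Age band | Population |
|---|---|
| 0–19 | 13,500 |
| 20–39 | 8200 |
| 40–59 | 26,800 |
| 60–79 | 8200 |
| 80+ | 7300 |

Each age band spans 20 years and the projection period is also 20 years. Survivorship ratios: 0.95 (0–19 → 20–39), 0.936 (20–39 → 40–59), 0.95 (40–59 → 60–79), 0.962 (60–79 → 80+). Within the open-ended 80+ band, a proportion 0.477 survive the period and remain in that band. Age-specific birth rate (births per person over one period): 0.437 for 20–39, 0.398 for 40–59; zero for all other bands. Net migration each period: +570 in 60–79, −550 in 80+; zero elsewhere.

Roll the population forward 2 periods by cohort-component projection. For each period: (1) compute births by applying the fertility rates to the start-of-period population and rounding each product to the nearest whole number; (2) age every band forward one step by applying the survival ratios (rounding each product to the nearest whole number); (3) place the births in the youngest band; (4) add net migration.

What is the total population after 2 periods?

71714

(Groups numbered youngest = 1 to oldest = 5.)
Period 1.
Births: 8200 × 0.437 = 3583 ; 26800 × 0.398 = 10666 → total 14249
Group 2: 13500 × 0.95 = 12825
Group 3: 8200 × 0.936 = 7675
Group 4: 26800 × 0.95 = 25460
Group 5: 8200 × 0.962 + 7300 × 0.477 = 7888 + 3482 = 11370
Net migration: Group 4 + 570 → 26030; Group 5 − 550 → 10820
Population now: 0–19=14249, 20–39=12825, 40–59=7675, 60–79=26030, 80+=10820
Period 2.
Births: 12825 × 0.437 = 5605 ; 7675 × 0.398 = 3055 → total 8660
Group 2: 14249 × 0.95 = 13537
Group 3: 12825 × 0.936 = 12004
Group 4: 7675 × 0.95 = 7291
Group 5: 26030 × 0.962 + 10820 × 0.477 = 25041 + 5161 = 30202
Net migration: Group 4 + 570 → 7861; Group 5 − 550 → 29652
Population now: 0–19=8660, 20–39=13537, 40–59=12004, 60–79=7861, 80+=29652
Total after period 2: 8660 + 13537 + 12004 + 7861 + 29652 = 71714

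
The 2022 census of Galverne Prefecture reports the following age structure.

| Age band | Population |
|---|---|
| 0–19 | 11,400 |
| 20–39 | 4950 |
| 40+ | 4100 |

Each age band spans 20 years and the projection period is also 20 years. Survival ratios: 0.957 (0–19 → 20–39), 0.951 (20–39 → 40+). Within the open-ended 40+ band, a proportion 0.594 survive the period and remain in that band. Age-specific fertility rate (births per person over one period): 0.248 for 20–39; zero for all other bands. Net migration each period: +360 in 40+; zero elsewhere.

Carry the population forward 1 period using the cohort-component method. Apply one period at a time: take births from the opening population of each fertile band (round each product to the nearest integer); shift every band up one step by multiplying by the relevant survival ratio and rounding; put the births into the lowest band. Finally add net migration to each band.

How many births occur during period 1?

Let group 1 be 0–19 through group 3 = 40+.
[period 1]
Births: 4950 × 0.248 = 1228
Group 2: 11400 × 0.957 = 10910
Group 3: 4950 × 0.951 + 4100 × 0.594 = 4707 + 2435 = 7142
Net migration: Group 3 + 360 → 7502
→ [1228, 10910, 7502]

1228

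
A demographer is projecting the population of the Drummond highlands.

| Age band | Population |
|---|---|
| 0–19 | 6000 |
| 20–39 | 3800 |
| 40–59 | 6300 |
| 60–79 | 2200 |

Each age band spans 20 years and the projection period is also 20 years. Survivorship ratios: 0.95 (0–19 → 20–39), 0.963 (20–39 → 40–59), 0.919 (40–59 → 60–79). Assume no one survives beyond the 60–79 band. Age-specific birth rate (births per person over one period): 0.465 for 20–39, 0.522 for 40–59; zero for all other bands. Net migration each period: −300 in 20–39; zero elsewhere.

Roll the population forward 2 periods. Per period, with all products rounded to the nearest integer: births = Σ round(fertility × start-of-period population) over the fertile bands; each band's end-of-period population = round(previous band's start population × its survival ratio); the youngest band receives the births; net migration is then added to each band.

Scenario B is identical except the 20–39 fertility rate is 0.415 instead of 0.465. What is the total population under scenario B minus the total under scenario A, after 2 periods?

-450

Let group 1 be 0–19 through group 4 = 60–79.
Period 1.
Births: 3800 × 0.465 = 1767 ; 6300 × 0.522 = 3289 → total 5056
Group 2: 6000 × 0.95 = 5700
Group 3: 3800 × 0.963 = 3659
Group 4: 6300 × 0.919 = 5790
Net migration: Group 2 − 300 → 5400
End of period: [5056, 5400, 3659, 5790]
Period 2.
Births: 5400 × 0.465 = 2511 ; 3659 × 0.522 = 1910 → total 4421
Group 2: 5056 × 0.95 = 4803
Group 3: 5400 × 0.963 = 5200
Group 4: 3659 × 0.919 = 3363
Net migration: Group 2 − 300 → 4503
End of period: [4421, 4503, 5200, 3363]
Scenario A total after 2 periods: 17487
Scenario B projection —
Period 1.
Births: 3800 × 0.415 = 1577 ; 6300 × 0.522 = 3289 → total 4866
Group 2: 6000 × 0.95 = 5700
Group 3: 3800 × 0.963 = 3659
Group 4: 6300 × 0.919 = 5790
Net migration: Group 2 − 300 → 5400
End of period: [4866, 5400, 3659, 5790]
Period 2.
Births: 5400 × 0.415 = 2241 ; 3659 × 0.522 = 1910 → total 4151
Group 2: 4866 × 0.95 = 4623
Group 3: 5400 × 0.963 = 5200
Group 4: 3659 × 0.919 = 3363
Net migration: Group 2 − 300 → 4323
End of period: [4151, 4323, 5200, 3363]
Scenario B total after 2 periods: 17037
Difference B − A = 17037 − 17487 = -450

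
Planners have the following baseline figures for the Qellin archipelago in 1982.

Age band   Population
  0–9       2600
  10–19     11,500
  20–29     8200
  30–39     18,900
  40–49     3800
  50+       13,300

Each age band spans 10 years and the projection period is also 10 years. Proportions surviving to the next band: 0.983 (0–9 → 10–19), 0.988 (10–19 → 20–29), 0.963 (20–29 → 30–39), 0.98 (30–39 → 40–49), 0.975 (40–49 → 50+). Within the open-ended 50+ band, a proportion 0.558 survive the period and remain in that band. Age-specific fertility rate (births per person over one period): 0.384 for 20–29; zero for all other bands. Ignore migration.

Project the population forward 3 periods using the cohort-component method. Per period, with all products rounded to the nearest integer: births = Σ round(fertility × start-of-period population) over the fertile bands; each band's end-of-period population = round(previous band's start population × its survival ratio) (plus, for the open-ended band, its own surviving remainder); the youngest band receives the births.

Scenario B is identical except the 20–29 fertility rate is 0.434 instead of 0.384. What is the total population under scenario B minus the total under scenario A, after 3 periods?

(Bands numbered youngest = 1 to oldest = 6.)
Period 1:
Births: 8200 × 0.384 = 3149
Band 2: 2600 × 0.983 = 2556
Band 3: 11500 × 0.988 = 11362
Band 4: 8200 × 0.963 = 7897
Band 5: 18900 × 0.98 = 18522
Band 6: 3800 × 0.975 + 13300 × 0.558 = 3705 + 7421 = 11126
Population now: 0–9=3149, 10–19=2556, 20–29=11362, 30–39=7897, 40–49=18522, 50+=11126
Period 2:
Births: 11362 × 0.384 = 4363
Band 2: 3149 × 0.983 = 3095
Band 3: 2556 × 0.988 = 2525
Band 4: 11362 × 0.963 = 10942
Band 5: 7897 × 0.98 = 7739
Band 6: 18522 × 0.975 + 11126 × 0.558 = 18059 + 6208 = 24267
Population now: 0–9=4363, 10–19=3095, 20–29=2525, 30–39=10942, 40–49=7739, 50+=24267
Period 3:
Births: 2525 × 0.384 = 970
Band 2: 4363 × 0.983 = 4289
Band 3: 3095 × 0.988 = 3058
Band 4: 2525 × 0.963 = 2432
Band 5: 10942 × 0.98 = 10723
Band 6: 7739 × 0.975 + 24267 × 0.558 = 7546 + 13541 = 21087
Population now: 0–9=970, 10–19=4289, 20–29=3058, 30–39=2432, 40–49=10723, 50+=21087
Scenario A total after 3 periods: 42559
Scenario B projection —
Period 1:
Births: 8200 × 0.434 = 3559
Band 2: 2600 × 0.983 = 2556
Band 3: 11500 × 0.988 = 11362
Band 4: 8200 × 0.963 = 7897
Band 5: 18900 × 0.98 = 18522
Band 6: 3800 × 0.975 + 13300 × 0.558 = 3705 + 7421 = 11126
Population now: 0–9=3559, 10–19=2556, 20–29=11362, 30–39=7897, 40–49=18522, 50+=11126
Period 2:
Births: 11362 × 0.434 = 4931
Band 2: 3559 × 0.983 = 3498
Band 3: 2556 × 0.988 = 2525
Band 4: 11362 × 0.963 = 10942
Band 5: 7897 × 0.98 = 7739
Band 6: 18522 × 0.975 + 11126 × 0.558 = 18059 + 6208 = 24267
Population now: 0–9=4931, 10–19=3498, 20–29=2525, 30–39=10942, 40–49=7739, 50+=24267
Period 3:
Births: 2525 × 0.434 = 1096
Band 2: 4931 × 0.983 = 4847
Band 3: 3498 × 0.988 = 3456
Band 4: 2525 × 0.963 = 2432
Band 5: 10942 × 0.98 = 10723
Band 6: 7739 × 0.975 + 24267 × 0.558 = 7546 + 13541 = 21087
Population now: 0–9=1096, 10–19=4847, 20–29=3456, 30–39=2432, 40–49=10723, 50+=21087
Scenario B total after 3 periods: 43641
Difference B − A = 43641 − 42559 = 1082

1082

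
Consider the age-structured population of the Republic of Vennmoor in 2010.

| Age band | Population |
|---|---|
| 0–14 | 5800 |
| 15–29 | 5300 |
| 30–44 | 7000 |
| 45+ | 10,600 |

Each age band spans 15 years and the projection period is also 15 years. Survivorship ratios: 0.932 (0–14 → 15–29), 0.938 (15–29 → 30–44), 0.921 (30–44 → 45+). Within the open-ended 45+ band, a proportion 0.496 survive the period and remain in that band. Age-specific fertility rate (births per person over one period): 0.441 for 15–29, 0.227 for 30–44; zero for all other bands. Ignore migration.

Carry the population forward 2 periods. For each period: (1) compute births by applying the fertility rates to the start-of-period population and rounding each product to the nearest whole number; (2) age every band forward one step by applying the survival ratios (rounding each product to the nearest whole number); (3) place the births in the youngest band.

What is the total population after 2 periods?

22626

Numbering the groups 1..4 from youngest to oldest:
After projecting period 1:
Births: 5300 × 0.441 = 2337  |  7000 × 0.227 = 1589 ⇒ total 3926
Group 2: 5800 × 0.932 = 5406
Group 3: 5300 × 0.938 = 4971
Group 4: 7000 × 0.921 + 10600 × 0.496 = 6447 + 5258 = 11705
→ [3926, 5406, 4971, 11705]
After projecting period 2:
Births: 5406 × 0.441 = 2384  |  4971 × 0.227 = 1128 ⇒ total 3512
Group 2: 3926 × 0.932 = 3659
Group 3: 5406 × 0.938 = 5071
Group 4: 4971 × 0.921 + 11705 × 0.496 = 4578 + 5806 = 10384
→ [3512, 3659, 5071, 10384]
Total after period 2: 3512 + 3659 + 5071 + 10384 = 22626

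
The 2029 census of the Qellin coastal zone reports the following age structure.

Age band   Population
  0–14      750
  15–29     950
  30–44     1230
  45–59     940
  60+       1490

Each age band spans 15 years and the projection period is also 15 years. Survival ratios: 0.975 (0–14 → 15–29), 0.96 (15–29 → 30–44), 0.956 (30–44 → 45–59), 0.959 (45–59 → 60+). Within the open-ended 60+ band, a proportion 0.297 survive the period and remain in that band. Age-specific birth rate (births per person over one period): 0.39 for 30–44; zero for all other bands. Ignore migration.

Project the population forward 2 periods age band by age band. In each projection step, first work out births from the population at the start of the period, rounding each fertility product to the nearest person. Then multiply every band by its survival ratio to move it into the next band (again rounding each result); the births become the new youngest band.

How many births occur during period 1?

Call the groups 1 to 5, youngest first.
— Period 1 —
Births: 1230 × 0.39 = 480
Group 2: 750 × 0.975 = 731
Group 3: 950 × 0.96 = 912
Group 4: 1230 × 0.956 = 1176
Group 5: 940 × 0.959 + 1490 × 0.297 = 901 + 443 = 1344
End of period: [480, 731, 912, 1176, 1344]

480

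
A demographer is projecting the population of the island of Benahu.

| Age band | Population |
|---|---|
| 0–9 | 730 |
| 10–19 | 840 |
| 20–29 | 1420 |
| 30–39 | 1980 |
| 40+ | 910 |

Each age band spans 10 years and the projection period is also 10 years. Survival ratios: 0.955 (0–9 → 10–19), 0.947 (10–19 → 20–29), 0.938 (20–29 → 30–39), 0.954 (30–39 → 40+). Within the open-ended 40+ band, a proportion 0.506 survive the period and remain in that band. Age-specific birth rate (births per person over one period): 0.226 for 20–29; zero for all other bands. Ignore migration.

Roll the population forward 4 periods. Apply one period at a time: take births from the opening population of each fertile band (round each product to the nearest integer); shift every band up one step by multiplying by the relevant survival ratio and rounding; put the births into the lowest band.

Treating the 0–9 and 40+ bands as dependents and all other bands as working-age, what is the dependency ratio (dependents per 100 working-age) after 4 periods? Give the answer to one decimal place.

Call the groups 1 to 5, youngest first.
— Period 1 —
Births: 1420 × 0.226 = 321
Group 2: 730 × 0.955 = 697
Group 3: 840 × 0.947 = 795
Group 4: 1420 × 0.938 = 1332
Group 5: 1980 × 0.954 + 910 × 0.506 = 1889 + 460 = 2349
Giving 321 / 697 / 795 / 1332 / 2349.
— Period 2 —
Births: 795 × 0.226 = 180
Group 2: 321 × 0.955 = 307
Group 3: 697 × 0.947 = 660
Group 4: 795 × 0.938 = 746
Group 5: 1332 × 0.954 + 2349 × 0.506 = 1271 + 1189 = 2460
Giving 180 / 307 / 660 / 746 / 2460.
— Period 3 —
Births: 660 × 0.226 = 149
Group 2: 180 × 0.955 = 172
Group 3: 307 × 0.947 = 291
Group 4: 660 × 0.938 = 619
Group 5: 746 × 0.954 + 2460 × 0.506 = 712 + 1245 = 1957
Giving 149 / 172 / 291 / 619 / 1957.
— Period 4 —
Births: 291 × 0.226 = 66
Group 2: 149 × 0.955 = 142
Group 3: 172 × 0.947 = 163
Group 4: 291 × 0.938 = 273
Group 5: 619 × 0.954 + 1957 × 0.506 = 591 + 990 = 1581
Giving 66 / 142 / 163 / 273 / 1581.
Dependents (band 0–9 + band 40+) = 66 + 1581 = 1647; working-age = 578; ratio = 1647/578 × 100 = 284.9

284.9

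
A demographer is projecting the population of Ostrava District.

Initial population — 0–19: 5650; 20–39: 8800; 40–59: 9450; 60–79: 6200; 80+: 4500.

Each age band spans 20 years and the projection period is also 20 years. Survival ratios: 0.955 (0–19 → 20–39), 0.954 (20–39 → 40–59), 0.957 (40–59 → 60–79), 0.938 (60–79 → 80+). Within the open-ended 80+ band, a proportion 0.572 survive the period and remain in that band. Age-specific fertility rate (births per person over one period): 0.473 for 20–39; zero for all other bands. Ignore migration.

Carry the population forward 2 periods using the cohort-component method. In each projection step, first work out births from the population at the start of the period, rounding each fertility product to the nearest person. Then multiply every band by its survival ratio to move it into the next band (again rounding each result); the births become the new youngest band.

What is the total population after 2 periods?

32991

— Period 1 —
Births: 8800 × 0.473 = 4162
20–39: 5650 × 0.955 = 5396
40–59: 8800 × 0.954 = 8395
60–79: 9450 × 0.957 = 9044
80+: 6200 × 0.938 + 4500 × 0.572 = 5816 + 2574 = 8390
Giving 4162 / 5396 / 8395 / 9044 / 8390.
— Period 2 —
Births: 5396 × 0.473 = 2552
20–39: 4162 × 0.955 = 3975
40–59: 5396 × 0.954 = 5148
60–79: 8395 × 0.957 = 8034
80+: 9044 × 0.938 + 8390 × 0.572 = 8483 + 4799 = 13282
Giving 2552 / 3975 / 5148 / 8034 / 13282.
Total after period 2: 2552 + 3975 + 5148 + 8034 + 13282 = 32991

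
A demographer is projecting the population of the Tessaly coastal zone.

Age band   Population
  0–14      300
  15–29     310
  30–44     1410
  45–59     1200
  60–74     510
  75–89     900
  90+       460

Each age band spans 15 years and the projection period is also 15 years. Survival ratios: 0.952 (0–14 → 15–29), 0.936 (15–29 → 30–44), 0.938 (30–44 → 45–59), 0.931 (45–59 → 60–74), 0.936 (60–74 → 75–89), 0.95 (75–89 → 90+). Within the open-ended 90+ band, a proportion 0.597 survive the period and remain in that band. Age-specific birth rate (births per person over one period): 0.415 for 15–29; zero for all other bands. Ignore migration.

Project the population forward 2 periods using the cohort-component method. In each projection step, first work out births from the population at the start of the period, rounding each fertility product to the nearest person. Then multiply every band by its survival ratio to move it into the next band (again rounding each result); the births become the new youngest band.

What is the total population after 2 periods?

4188

Numbering the bands 1..7 from youngest to oldest:
After projecting period 1:
Births: 310 * 0.415 = 129
Band 2: 300 * 0.952 = 286
Band 3: 310 * 0.936 = 290
Band 4: 1410 * 0.938 = 1323
Band 5: 1200 * 0.931 = 1117
Band 6: 510 * 0.936 = 477
Band 7: 900 * 0.95 + 460 * 0.597 = 855 + 275 = 1130
Giving 129 / 286 / 290 / 1323 / 1117 / 477 / 1130.
After projecting period 2:
Births: 286 * 0.415 = 119
Band 2: 129 * 0.952 = 123
Band 3: 286 * 0.936 = 268
Band 4: 290 * 0.938 = 272
Band 5: 1323 * 0.931 = 1232
Band 6: 1117 * 0.936 = 1046
Band 7: 477 * 0.95 + 1130 * 0.597 = 453 + 675 = 1128
Giving 119 / 123 / 268 / 272 / 1232 / 1046 / 1128.
Total after period 2: 119 + 123 + 268 + 272 + 1232 + 1046 + 1128 = 4188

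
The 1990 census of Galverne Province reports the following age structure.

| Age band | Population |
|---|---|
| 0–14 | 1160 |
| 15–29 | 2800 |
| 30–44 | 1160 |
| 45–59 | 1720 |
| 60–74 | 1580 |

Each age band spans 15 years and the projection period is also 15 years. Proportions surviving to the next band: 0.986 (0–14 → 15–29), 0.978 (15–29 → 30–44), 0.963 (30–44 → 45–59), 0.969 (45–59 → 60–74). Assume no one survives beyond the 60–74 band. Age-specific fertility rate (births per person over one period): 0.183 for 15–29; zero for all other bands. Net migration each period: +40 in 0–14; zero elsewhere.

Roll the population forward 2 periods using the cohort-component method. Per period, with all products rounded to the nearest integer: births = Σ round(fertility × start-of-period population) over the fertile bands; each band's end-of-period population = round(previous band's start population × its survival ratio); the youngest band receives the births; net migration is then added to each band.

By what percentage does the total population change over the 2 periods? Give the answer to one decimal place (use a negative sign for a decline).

-33.1

[period 1]
Births: 2800 * 0.183 = 512
15–29: 1160 * 0.986 = 1144
30–44: 2800 * 0.978 = 2738
45–59: 1160 * 0.963 = 1117
60–74: 1720 * 0.969 = 1667
Net migration: 0–14 + 40 → 552
Population now: 0–14=552, 15–29=1144, 30–44=2738, 45–59=1117, 60–74=1667
[period 2]
Births: 1144 * 0.183 = 209
15–29: 552 * 0.986 = 544
30–44: 1144 * 0.978 = 1119
45–59: 2738 * 0.963 = 2637
60–74: 1117 * 0.969 = 1082
Net migration: 0–14 + 40 → 249
Population now: 0–14=249, 15–29=544, 30–44=1119, 45–59=2637, 60–74=1082
Total: 8420 → 5631; change = -2789; percentage change = -33.1%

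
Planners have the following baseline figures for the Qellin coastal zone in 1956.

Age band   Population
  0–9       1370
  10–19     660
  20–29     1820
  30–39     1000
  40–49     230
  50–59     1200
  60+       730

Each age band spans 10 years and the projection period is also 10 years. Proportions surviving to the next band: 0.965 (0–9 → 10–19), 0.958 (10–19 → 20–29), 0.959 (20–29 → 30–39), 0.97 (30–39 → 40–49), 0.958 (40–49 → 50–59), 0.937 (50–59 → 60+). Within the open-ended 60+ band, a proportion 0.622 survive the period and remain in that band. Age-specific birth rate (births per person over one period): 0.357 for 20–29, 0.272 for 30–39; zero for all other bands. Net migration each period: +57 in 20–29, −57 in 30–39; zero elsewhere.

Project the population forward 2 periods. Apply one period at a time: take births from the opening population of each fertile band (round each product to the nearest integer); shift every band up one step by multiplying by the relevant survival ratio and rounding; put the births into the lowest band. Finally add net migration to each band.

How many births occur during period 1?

— Period 1 —
Births: 1820 * 0.357 = 650  |  1000 * 0.272 = 272 ⇒ total 922
10–19: 1370 * 0.965 = 1322
20–29: 660 * 0.958 = 632
30–39: 1820 * 0.959 = 1745
40–49: 1000 * 0.97 = 970
50–59: 230 * 0.958 = 220
60+: 1200 * 0.937 + 730 * 0.622 = 1124 + 454 = 1578
Net migration: 20–29 + 57 → 689; 30–39 − 57 → 1688
→ [922, 1322, 689, 1688, 970, 220, 1578]

922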